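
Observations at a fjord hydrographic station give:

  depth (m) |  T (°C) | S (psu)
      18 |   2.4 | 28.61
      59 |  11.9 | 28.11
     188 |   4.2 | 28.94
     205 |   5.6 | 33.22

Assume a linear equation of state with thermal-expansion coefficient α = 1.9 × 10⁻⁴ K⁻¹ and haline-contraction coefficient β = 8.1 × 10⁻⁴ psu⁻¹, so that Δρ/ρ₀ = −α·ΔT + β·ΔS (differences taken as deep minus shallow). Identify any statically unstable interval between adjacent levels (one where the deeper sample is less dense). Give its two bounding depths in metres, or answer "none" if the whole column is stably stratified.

18–59 m

Evaluate Δρ/ρ₀ = −αΔT + βΔS across each adjacent pair:
  18–59 m: −αΔT+βΔS = −(1.9 × 10⁻⁴)(+9.5)+(8.1 × 10⁻⁴)(-0.50) = -2.2 × 10⁻³ → UNSTABLE
  59–188 m: −αΔT+βΔS = −(1.9 × 10⁻⁴)(-7.7)+(8.1 × 10⁻⁴)(+0.83) = 2.1 × 10⁻³ → stable
  188–205 m: −αΔT+βΔS = −(1.9 × 10⁻⁴)(+1.4)+(8.1 × 10⁻⁴)(+4.28) = 3.2 × 10⁻³ → stable
The 18–59 m interval has Δρ < 0: lighter water underlies denser water.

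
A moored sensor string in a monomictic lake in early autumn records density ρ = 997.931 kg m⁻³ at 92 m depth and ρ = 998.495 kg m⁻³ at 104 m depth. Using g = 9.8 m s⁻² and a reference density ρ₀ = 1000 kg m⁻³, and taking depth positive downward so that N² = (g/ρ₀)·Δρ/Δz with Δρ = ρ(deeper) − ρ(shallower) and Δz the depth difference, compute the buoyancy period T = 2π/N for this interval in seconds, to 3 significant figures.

Δρ = 998.495 − 997.931 = 0.564 kg m⁻³ over Δz = 104 − 92 = 12 m.
N² = (9.8/1000) × (0.564/12) = 4.6060 × 10⁻⁴ s⁻².
N = √(4.6060 × 10⁻⁴) = 0.021462 rad s⁻¹, so T = 2π/N = 292.76 s ≈ 293 s.
N² > 0, so the interval is statically stable.

293 s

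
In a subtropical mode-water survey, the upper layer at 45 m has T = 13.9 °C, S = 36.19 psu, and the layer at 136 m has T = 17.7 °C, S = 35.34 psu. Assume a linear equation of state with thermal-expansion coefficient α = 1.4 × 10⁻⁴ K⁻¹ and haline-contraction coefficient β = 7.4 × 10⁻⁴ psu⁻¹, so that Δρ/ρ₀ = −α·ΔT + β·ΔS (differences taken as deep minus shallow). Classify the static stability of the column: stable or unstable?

ΔT = 17.7 − 13.9 = +3.8 K and ΔS = 35.34 − 36.19 = -0.85 psu (deep − shallow).
−αΔT = -5.32 × 10⁻⁴; βΔS = -6.29 × 10⁻⁴; sum Δρ/ρ₀ = -1.161 × 10⁻³.
Δρ/ρ₀ < 0, so Δρ < 0: deeper water is lighter → statically unstable; the column would overturn.

unstable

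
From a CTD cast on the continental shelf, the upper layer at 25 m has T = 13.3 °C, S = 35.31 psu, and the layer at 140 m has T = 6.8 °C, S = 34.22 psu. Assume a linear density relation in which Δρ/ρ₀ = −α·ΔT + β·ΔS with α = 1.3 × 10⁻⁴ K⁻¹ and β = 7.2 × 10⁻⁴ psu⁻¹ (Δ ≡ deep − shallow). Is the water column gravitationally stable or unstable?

ΔT = 6.8 − 13.3 = -6.5 K and ΔS = 34.22 − 35.31 = -1.09 psu (deep − shallow).
−αΔT = 8.45 × 10⁻⁴; βΔS = -7.848 × 10⁻⁴; sum Δρ/ρ₀ = 6.02 × 10⁻⁵.
Δρ/ρ₀ > 0, so Δρ > 0: deeper water is denser → statically stable.

stable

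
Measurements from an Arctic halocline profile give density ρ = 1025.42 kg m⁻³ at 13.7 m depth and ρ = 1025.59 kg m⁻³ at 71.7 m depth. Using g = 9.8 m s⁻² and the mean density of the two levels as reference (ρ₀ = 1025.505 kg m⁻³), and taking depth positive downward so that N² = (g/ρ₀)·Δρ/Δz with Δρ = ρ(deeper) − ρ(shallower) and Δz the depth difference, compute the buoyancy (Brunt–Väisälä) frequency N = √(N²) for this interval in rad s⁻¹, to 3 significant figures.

Δρ = 1025.59 − 1025.42 = 0.17 kg m⁻³ over Δz = 71.7 − 13.7 = 58 m.
N² = (9.8/1025.505) × (0.17/58) = 2.8010 × 10⁻⁵ s⁻².
N = √(2.8010 × 10⁻⁵) = 5.2924 × 10⁻³ rad s⁻¹ ≈ 5.29 × 10⁻³ rad s⁻¹.

5.29 × 10⁻³ rad s⁻¹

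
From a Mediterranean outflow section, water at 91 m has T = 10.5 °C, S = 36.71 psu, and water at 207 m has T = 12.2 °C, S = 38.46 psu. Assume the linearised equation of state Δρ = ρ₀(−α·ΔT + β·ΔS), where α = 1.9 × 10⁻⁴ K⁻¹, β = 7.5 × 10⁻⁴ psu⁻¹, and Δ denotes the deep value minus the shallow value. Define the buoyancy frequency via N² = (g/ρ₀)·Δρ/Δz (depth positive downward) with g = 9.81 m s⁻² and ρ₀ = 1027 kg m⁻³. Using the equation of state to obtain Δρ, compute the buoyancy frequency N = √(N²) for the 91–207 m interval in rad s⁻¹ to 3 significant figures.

9.15 × 10⁻³ rad s⁻¹

ΔT = +1.7 K, ΔS = +1.75 psu (deep − shallow).
Δρ/ρ₀ = −αΔT + βΔS = -3.23 × 10⁻⁴ + 1.3125 × 10⁻³ = 9.895 × 10⁻⁴, so Δρ ≈ 1.016 kg m⁻³.
N² = (g/ρ₀)·Δρ/Δz = g·(Δρ/ρ₀)/Δz = 9.81 × 9.895 × 10⁻⁴ / 116 = 8.3681 × 10⁻⁵ s⁻².
N = √(8.3681 × 10⁻⁵) = 9.1477 × 10⁻³ rad s⁻¹ ≈ 9.15 × 10⁻³ rad s⁻¹.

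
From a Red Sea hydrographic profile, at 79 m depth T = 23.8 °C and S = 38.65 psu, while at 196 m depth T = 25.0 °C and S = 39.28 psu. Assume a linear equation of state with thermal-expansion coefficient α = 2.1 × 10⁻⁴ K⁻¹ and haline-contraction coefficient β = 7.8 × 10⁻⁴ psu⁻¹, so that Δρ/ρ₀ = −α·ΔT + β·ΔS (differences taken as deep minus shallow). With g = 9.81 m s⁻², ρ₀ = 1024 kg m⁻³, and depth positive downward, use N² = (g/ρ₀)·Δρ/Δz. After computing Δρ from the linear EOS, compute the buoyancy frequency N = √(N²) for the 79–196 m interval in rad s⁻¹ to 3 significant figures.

ΔT = +1.2 K, ΔS = +0.63 psu (deep − shallow).
Δρ/ρ₀ = −αΔT + βΔS = -2.52 × 10⁻⁴ + 4.914 × 10⁻⁴ = 2.394 × 10⁻⁴, so Δρ ≈ 0.2451 kg m⁻³.
N² = (g/ρ₀)·Δρ/Δz = g·(Δρ/ρ₀)/Δz = 9.81 × 2.394 × 10⁻⁴ / 117 = 2.0073 × 10⁻⁵ s⁻².
N = √(2.0073 × 10⁻⁵) = 4.4803 × 10⁻³ rad s⁻¹ ≈ 4.48 × 10⁻³ rad s⁻¹.

4.48 × 10⁻³ rad s⁻¹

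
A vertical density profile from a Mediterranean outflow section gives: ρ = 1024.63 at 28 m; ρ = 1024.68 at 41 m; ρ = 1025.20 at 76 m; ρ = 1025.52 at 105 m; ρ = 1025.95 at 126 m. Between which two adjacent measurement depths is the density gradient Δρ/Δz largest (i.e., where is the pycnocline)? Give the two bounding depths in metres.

105–126 m

Compute the density gradient over each adjacent pair:
  28–41 m: Δρ/Δz = 0.05/13 = 3.8 × 10⁻³ kg m⁻⁴
  41–76 m: Δρ/Δz = 0.52/35 = 0.015 kg m⁻⁴
  76–105 m: Δρ/Δz = 0.32/29 = 0.011 kg m⁻⁴
  105–126 m: Δρ/Δz = 0.43/21 = 0.020 kg m⁻⁴
The largest gradient is in the 105–126 m interval — the pycnocline.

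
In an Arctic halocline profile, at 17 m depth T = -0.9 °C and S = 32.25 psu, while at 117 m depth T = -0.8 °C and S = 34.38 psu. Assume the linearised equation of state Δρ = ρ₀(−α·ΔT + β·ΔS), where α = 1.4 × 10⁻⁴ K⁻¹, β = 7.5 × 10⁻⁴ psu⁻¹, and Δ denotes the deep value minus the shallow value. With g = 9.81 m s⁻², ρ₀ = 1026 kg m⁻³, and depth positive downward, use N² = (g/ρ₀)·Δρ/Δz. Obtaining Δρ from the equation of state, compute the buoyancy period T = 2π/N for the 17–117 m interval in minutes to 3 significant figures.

8.40 min

ΔT = +0.1 K, ΔS = +2.13 psu (deep − shallow).
Δρ/ρ₀ = −αΔT + βΔS = -1.40 × 10⁻⁵ + 1.5975 × 10⁻³ = 1.5835 × 10⁻³, so Δρ ≈ 1.625 kg m⁻³.
N² = (g/ρ₀)·Δρ/Δz = g·(Δρ/ρ₀)/Δz = 9.81 × 1.5835 × 10⁻³ / 100 = 1.5534 × 10⁻⁴ s⁻².
N = √(1.5534 × 10⁻⁴) = 0.012464 rad s⁻¹ → T = 2π/N = 504.11 s = 8.4018 min ≈ 8.40 min.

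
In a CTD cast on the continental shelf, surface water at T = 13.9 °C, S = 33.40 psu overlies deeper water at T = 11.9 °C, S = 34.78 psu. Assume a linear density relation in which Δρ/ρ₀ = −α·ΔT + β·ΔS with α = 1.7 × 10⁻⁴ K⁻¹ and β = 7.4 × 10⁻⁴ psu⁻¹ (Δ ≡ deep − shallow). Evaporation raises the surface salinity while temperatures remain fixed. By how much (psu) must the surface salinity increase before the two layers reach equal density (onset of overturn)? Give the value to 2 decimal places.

Neutral buoyancy requires −α(T_deep − T_surf) + β(S_deep − S_surf′) = 0.
S_surf′ = S_deep − (α/β)·ΔT = 34.78 − (1.7 × 10⁻⁴/7.4 × 10⁻⁴)·(-2.0) = 35.2395 psu.
Increase required: 35.2395 − 33.40 = 1.8395 psu.

1.84 psu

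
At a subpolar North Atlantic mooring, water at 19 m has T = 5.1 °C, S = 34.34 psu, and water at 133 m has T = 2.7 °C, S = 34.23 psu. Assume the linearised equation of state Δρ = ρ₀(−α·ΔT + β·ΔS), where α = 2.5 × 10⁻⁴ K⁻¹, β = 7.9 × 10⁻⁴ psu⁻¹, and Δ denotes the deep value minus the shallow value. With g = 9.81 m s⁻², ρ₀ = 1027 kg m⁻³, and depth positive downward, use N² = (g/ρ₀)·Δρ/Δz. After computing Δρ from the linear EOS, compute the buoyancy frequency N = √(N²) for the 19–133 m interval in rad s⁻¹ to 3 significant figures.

ΔT = -2.4 K, ΔS = -0.11 psu (deep − shallow).
Δρ/ρ₀ = −αΔT + βΔS = 6.00 × 10⁻⁴ − 8.69 × 10⁻⁵ = 5.131 × 10⁻⁴, so Δρ ≈ 0.5270 kg m⁻³.
N² = (g/ρ₀)·Δρ/Δz = g·(Δρ/ρ₀)/Δz = 9.81 × 5.131 × 10⁻⁴ / 114 = 4.4154 × 10⁻⁵ s⁻².
N = √(4.4154 × 10⁻⁵) = 6.6448 × 10⁻³ rad s⁻¹ ≈ 6.64 × 10⁻³ rad s⁻¹.

6.64 × 10⁻³ rad s⁻¹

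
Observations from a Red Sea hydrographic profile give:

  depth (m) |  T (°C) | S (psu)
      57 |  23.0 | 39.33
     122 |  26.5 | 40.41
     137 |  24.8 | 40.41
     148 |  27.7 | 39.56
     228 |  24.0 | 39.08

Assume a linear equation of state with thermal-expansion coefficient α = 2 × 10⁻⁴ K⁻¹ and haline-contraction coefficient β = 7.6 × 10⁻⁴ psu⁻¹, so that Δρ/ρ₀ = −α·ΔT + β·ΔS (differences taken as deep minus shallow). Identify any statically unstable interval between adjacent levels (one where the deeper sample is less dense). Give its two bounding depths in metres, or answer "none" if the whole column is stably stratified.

Evaluate Δρ/ρ₀ = −αΔT + βΔS across each adjacent pair:
  57–122 m: −αΔT+βΔS = −(2 × 10⁻⁴)(+3.5)+(7.6 × 10⁻⁴)(+1.08) = 1.2 × 10⁻⁴ → stable
  122–137 m: −αΔT+βΔS = −(2 × 10⁻⁴)(-1.7)+(7.6 × 10⁻⁴)(+0.00) = 3.4 × 10⁻⁴ → stable
  137–148 m: −αΔT+βΔS = −(2 × 10⁻⁴)(+2.9)+(7.6 × 10⁻⁴)(-0.85) = -1.2 × 10⁻³ → UNSTABLE
  148–228 m: −αΔT+βΔS = −(2 × 10⁻⁴)(-3.7)+(7.6 × 10⁻⁴)(-0.48) = 3.8 × 10⁻⁴ → stable
The 137–148 m interval has Δρ < 0: lighter water underlies denser water.

137–148 m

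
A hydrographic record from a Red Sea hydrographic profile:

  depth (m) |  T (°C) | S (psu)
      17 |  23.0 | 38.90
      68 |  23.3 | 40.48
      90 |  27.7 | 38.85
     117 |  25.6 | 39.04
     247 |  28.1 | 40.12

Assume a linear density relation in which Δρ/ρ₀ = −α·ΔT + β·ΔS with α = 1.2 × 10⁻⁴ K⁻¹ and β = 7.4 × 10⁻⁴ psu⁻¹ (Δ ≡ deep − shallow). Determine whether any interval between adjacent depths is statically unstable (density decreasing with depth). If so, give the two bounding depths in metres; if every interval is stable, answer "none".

Evaluate Δρ/ρ₀ = −αΔT + βΔS across each adjacent pair:
  17–68 m: −αΔT+βΔS = −(1.2 × 10⁻⁴)(+0.3)+(7.4 × 10⁻⁴)(+1.58) = 1.1 × 10⁻³ → stable
  68–90 m: −αΔT+βΔS = −(1.2 × 10⁻⁴)(+4.4)+(7.4 × 10⁻⁴)(-1.63) = -1.7 × 10⁻³ → UNSTABLE
  90–117 m: −αΔT+βΔS = −(1.2 × 10⁻⁴)(-2.1)+(7.4 × 10⁻⁴)(+0.19) = 3.9 × 10⁻⁴ → stable
  117–247 m: −αΔT+βΔS = −(1.2 × 10⁻⁴)(+2.5)+(7.4 × 10⁻⁴)(+1.08) = 5.0 × 10⁻⁴ → stable
The 68–90 m interval has Δρ < 0: lighter water underlies denser water.

68–90 m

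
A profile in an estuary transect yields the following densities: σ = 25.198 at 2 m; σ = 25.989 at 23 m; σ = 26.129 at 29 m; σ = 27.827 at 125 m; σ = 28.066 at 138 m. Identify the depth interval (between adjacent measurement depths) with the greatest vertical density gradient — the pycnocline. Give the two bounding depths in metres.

2–23 m

Compute the density gradient over each adjacent pair:
  2–23 m: Δρ/Δz = 0.791/21 = 0.038 kg m⁻⁴
  23–29 m: Δρ/Δz = 0.140/6 = 0.023 kg m⁻⁴
  29–125 m: Δρ/Δz = 1.698/96 = 0.018 kg m⁻⁴
  125–138 m: Δρ/Δz = 0.239/13 = 0.018 kg m⁻⁴
The largest gradient is in the 2–23 m interval — the pycnocline.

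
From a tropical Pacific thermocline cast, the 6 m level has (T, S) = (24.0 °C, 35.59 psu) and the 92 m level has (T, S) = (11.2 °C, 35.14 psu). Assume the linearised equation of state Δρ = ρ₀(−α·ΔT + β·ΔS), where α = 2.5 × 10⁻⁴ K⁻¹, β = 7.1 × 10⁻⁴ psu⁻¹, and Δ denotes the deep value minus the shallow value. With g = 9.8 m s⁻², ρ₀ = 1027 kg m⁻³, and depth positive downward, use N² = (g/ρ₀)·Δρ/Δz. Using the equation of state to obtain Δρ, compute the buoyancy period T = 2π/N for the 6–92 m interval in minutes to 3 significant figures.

5.78 min

ΔT = -12.8 K, ΔS = -0.45 psu (deep − shallow).
Δρ/ρ₀ = −αΔT + βΔS = 3.20 × 10⁻³ − 3.195 × 10⁻⁴ = 2.8805 × 10⁻³, so Δρ ≈ 2.958 kg m⁻³.
N² = (g/ρ₀)·Δρ/Δz = g·(Δρ/ρ₀)/Δz = 9.8 × 2.8805 × 10⁻³ / 86 = 3.2824 × 10⁻⁴ s⁻².
N = √(3.2824 × 10⁻⁴) = 0.018117 rad s⁻¹ → T = 2π/N = 346.81 s = 5.7802 min ≈ 5.78 min.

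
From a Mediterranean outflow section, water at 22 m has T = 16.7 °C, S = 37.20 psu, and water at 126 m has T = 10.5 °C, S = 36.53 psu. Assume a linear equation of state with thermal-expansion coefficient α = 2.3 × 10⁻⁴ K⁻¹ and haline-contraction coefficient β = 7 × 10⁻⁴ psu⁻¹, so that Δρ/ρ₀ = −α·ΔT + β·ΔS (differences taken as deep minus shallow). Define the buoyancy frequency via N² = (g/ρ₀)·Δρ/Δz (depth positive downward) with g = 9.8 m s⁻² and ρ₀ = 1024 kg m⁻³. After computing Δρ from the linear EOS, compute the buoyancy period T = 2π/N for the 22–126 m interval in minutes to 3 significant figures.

ΔT = -6.2 K, ΔS = -0.67 psu (deep − shallow).
Δρ/ρ₀ = −αΔT + βΔS = 1.426 × 10⁻³ − 4.69 × 10⁻⁴ = 9.57 × 10⁻⁴, so Δρ ≈ 0.9800 kg m⁻³.
N² = (g/ρ₀)·Δρ/Δz = g·(Δρ/ρ₀)/Δz = 9.8 × 9.57 × 10⁻⁴ / 104 = 9.0179 × 10⁻⁵ s⁻².
N = √(9.0179 × 10⁻⁵) = 9.4963 × 10⁻³ rad s⁻¹ → T = 2π/N = 661.65 s = 11.027 min ≈ 11.0 min.

11.0 min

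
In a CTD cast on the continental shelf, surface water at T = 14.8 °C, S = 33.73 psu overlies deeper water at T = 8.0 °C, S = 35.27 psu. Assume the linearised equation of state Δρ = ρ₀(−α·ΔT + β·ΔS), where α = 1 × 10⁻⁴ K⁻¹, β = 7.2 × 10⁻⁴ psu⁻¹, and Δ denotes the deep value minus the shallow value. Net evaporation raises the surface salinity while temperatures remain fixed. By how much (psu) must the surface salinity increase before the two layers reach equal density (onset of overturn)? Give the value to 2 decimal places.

Neutral buoyancy requires −α(T_deep − T_surf) + β(S_deep − S_surf′) = 0.
S_surf′ = S_deep − (α/β)·ΔT = 35.27 − (1 × 10⁻⁴/7.2 × 10⁻⁴)·(-6.8) = 36.2144 psu.
Increase required: 36.2144 − 33.73 = 2.4844 psu.

2.48 psu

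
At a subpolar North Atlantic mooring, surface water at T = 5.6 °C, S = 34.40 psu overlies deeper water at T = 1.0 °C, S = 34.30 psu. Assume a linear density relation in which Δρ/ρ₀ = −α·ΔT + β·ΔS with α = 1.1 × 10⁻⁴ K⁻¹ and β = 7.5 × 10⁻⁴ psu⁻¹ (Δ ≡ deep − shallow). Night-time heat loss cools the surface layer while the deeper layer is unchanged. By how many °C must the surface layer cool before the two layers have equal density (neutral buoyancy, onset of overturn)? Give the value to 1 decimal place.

Neutral buoyancy requires Δρ = 0, i.e. −α(T_deep − T_surf′) + β(S_deep − S_surf) = 0.
T_surf′ = T_deep − (β/α)·ΔS = 1.0 − (7.5 × 10⁻⁴/1.1 × 10⁻⁴)·(-0.10) = 1.682 °C.
Cooling required: 5.6 − (1.682) = 3.918 °C.

3.9 °C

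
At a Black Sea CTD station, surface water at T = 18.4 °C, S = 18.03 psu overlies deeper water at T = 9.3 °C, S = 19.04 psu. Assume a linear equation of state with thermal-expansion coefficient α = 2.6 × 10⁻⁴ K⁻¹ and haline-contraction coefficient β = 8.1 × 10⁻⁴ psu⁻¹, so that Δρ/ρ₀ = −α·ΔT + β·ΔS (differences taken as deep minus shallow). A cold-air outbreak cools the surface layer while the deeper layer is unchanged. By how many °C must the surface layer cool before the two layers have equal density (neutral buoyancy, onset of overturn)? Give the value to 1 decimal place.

Neutral buoyancy requires Δρ = 0, i.e. −α(T_deep − T_surf′) + β(S_deep − S_surf) = 0.
T_surf′ = T_deep − (β/α)·ΔS = 9.3 − (8.1 × 10⁻⁴/2.6 × 10⁻⁴)·(+1.01) = 6.153 °C.
Cooling required: 18.4 − (6.153) = 12.247 °C.

12.2 °C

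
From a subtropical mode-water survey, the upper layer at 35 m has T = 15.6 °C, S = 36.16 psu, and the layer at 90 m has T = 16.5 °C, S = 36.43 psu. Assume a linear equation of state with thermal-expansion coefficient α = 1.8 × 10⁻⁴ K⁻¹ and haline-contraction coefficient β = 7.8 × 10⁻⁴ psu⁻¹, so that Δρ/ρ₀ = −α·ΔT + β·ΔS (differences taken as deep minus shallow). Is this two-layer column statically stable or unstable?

stable

ΔT = 16.5 − 15.6 = +0.9 K and ΔS = 36.43 − 36.16 = +0.27 psu (deep − shallow).
−αΔT = -1.62 × 10⁻⁴; βΔS = 2.106 × 10⁻⁴; sum Δρ/ρ₀ = 4.86 × 10⁻⁵.
Δρ/ρ₀ > 0, so Δρ > 0: deeper water is denser → statically stable.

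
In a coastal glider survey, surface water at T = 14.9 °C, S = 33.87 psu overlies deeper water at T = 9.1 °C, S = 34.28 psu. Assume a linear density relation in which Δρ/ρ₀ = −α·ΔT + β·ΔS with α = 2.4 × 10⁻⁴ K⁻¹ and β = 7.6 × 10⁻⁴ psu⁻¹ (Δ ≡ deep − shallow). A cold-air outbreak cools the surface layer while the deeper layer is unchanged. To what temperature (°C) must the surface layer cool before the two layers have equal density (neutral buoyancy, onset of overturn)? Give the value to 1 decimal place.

Neutral buoyancy requires Δρ = 0, i.e. −α(T_deep − T_surf′) + β(S_deep − S_surf) = 0.
T_surf′ = T_deep − (β/α)·ΔS = 9.1 − (7.6 × 10⁻⁴/2.4 × 10⁻⁴)·(+0.41) = 7.802 °C.
Cooling required: 14.9 − (7.802) = 7.098 °C.

7.8 °C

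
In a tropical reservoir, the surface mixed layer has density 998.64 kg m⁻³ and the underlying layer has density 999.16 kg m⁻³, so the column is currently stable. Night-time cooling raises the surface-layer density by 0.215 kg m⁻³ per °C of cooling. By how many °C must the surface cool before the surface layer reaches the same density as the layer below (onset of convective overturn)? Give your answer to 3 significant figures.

Density deficit of the surface layer: 999.16 − 998.64 = 0.52 kg m⁻³.
Required change = 0.52 / 0.215 = 2.42 °C.

2.42 °C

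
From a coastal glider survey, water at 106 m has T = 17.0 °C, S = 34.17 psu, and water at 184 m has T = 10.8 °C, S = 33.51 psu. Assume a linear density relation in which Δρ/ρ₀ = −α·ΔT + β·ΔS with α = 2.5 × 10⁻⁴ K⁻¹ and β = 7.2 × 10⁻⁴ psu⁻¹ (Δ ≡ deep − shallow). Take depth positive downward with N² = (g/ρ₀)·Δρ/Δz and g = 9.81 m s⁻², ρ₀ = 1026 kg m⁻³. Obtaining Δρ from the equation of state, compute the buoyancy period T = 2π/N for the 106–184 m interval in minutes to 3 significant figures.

9.01 min

ΔT = -6.2 K, ΔS = -0.66 psu (deep − shallow).
Δρ/ρ₀ = −αΔT + βΔS = 1.55 × 10⁻³ − 4.752 × 10⁻⁴ = 1.0748 × 10⁻³, so Δρ ≈ 1.103 kg m⁻³.
N² = (g/ρ₀)·Δρ/Δz = g·(Δρ/ρ₀)/Δz = 9.81 × 1.0748 × 10⁻³ / 78 = 1.3518 × 10⁻⁴ s⁻².
N = √(1.3518 × 10⁻⁴) = 0.011627 rad s⁻¹ → T = 2π/N = 540.40 s = 9.0067 min ≈ 9.01 min.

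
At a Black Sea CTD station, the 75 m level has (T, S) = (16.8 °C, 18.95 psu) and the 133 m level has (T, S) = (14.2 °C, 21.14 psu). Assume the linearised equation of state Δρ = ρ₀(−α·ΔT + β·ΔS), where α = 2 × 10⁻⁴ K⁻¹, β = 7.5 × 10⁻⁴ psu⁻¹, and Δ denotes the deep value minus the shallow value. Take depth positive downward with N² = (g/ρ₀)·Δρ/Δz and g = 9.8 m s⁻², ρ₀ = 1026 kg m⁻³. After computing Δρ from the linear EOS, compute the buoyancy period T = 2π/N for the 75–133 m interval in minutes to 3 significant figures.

5.48 min

ΔT = -2.6 K, ΔS = +2.19 psu (deep − shallow).
Δρ/ρ₀ = −αΔT + βΔS = 5.20 × 10⁻⁴ + 1.6425 × 10⁻³ = 2.1625 × 10⁻³, so Δρ ≈ 2.219 kg m⁻³.
N² = (g/ρ₀)·Δρ/Δz = g·(Δρ/ρ₀)/Δz = 9.8 × 2.1625 × 10⁻³ / 58 = 3.6539 × 10⁻⁴ s⁻².
N = √(3.6539 × 10⁻⁴) = 0.019115 rad s⁻¹ → T = 2π/N = 328.70 s = 5.4783 min ≈ 5.48 min.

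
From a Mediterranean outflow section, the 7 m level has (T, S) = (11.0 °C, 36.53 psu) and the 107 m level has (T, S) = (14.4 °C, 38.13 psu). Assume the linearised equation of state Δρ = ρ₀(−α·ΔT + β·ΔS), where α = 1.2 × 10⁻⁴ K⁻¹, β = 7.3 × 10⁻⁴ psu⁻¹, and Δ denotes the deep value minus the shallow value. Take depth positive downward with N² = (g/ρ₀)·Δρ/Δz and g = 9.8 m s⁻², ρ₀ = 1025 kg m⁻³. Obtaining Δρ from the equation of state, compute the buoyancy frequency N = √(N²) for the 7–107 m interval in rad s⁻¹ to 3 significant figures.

8.63 × 10⁻³ rad s⁻¹

ΔT = +3.4 K, ΔS = +1.60 psu (deep − shallow).
Δρ/ρ₀ = −αΔT + βΔS = -4.08 × 10⁻⁴ + 1.168 × 10⁻³ = 7.60 × 10⁻⁴, so Δρ ≈ 0.7790 kg m⁻³.
N² = (g/ρ₀)·Δρ/Δz = g·(Δρ/ρ₀)/Δz = 9.8 × 7.60 × 10⁻⁴ / 100 = 7.4480 × 10⁻⁵ s⁻².
N = √(7.4480 × 10⁻⁵) = 8.6302 × 10⁻³ rad s⁻¹ ≈ 8.63 × 10⁻³ rad s⁻¹.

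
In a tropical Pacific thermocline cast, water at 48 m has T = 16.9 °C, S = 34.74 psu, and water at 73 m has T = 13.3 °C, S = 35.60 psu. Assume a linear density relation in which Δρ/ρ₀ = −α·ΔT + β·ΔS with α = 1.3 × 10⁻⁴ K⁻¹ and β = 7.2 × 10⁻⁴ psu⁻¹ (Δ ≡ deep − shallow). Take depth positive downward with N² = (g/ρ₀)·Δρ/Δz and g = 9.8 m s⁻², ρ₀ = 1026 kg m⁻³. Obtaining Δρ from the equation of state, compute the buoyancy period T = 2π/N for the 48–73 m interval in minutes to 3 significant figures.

ΔT = -3.6 K, ΔS = +0.86 psu (deep − shallow).
Δρ/ρ₀ = −αΔT + βΔS = 4.68 × 10⁻⁴ + 6.192 × 10⁻⁴ = 1.0872 × 10⁻³, so Δρ ≈ 1.115 kg m⁻³.
N² = (g/ρ₀)·Δρ/Δz = g·(Δρ/ρ₀)/Δz = 9.8 × 1.0872 × 10⁻³ / 25 = 4.2618 × 10⁻⁴ s⁻².
N = √(4.2618 × 10⁻⁴) = 0.020644 rad s⁻¹ → T = 2π/N = 304.36 s = 5.0727 min ≈ 5.07 min.

5.07 min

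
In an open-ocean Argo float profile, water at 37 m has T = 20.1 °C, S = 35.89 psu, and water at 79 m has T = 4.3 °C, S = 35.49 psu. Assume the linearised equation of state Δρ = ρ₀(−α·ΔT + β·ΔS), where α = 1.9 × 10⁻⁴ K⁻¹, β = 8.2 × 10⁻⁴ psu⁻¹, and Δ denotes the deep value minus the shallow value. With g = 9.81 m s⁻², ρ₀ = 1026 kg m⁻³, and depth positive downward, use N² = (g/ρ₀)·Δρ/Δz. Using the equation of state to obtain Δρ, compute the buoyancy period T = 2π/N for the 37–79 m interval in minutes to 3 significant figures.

4.19 min

ΔT = -15.8 K, ΔS = -0.40 psu (deep − shallow).
Δρ/ρ₀ = −αΔT + βΔS = 3.002 × 10⁻³ − 3.28 × 10⁻⁴ = 2.674 × 10⁻³, so Δρ ≈ 2.744 kg m⁻³.
N² = (g/ρ₀)·Δρ/Δz = g·(Δρ/ρ₀)/Δz = 9.81 × 2.674 × 10⁻³ / 42 = 6.2457 × 10⁻⁴ s⁻².
N = √(6.2457 × 10⁻⁴) = 0.024991 rad s⁻¹ → T = 2π/N = 251.42 s = 4.1903 min ≈ 4.19 min.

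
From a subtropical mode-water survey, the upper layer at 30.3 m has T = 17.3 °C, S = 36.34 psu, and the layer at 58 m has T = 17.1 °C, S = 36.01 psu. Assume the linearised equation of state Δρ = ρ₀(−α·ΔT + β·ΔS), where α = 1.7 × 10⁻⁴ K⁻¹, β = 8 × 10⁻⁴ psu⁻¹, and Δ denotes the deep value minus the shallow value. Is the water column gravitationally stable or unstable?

unstable

ΔT = 17.1 − 17.3 = -0.2 K and ΔS = 36.01 − 36.34 = -0.33 psu (deep − shallow).
−αΔT = 3.40 × 10⁻⁵; βΔS = -2.64 × 10⁻⁴; sum Δρ/ρ₀ = -2.30 × 10⁻⁴.
Δρ/ρ₀ < 0, so Δρ < 0: deeper water is lighter → statically unstable; the column would overturn.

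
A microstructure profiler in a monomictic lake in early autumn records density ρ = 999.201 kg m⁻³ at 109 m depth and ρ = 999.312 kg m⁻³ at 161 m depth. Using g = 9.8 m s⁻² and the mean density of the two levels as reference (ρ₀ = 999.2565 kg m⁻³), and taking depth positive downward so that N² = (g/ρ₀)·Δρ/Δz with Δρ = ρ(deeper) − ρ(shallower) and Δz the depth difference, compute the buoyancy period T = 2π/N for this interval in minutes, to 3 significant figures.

Δρ = 999.312 − 999.201 = 0.111 kg m⁻³ over Δz = 161 − 109 = 52 m.
N² = (9.8/999.2565) × (0.111/52) = 2.0935 × 10⁻⁵ s⁻².
N = √(2.0935 × 10⁻⁵) = 4.5755 × 10⁻³ rad s⁻¹, so T = 2π/N = 1.3732 × 10³ s = 22.887 min ≈ 22.9 min.
N² > 0, so the interval is statically stable.

22.9 min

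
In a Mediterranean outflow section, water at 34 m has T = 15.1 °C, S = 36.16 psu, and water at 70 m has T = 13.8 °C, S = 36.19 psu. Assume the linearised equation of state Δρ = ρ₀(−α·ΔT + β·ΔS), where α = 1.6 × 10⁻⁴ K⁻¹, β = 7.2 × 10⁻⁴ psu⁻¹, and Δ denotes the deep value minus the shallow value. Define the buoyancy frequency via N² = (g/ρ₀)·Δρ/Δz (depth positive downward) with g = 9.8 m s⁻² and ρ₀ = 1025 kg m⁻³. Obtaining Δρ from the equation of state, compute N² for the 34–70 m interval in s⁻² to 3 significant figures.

ΔT = -1.3 K, ΔS = +0.03 psu (deep − shallow).
Δρ/ρ₀ = −αΔT + βΔS = 2.08 × 10⁻⁴ + 2.16 × 10⁻⁵ = 2.296 × 10⁻⁴, so Δρ ≈ 0.2353 kg m⁻³.
N² = (g/ρ₀)·Δρ/Δz = g·(Δρ/ρ₀)/Δz = 9.8 × 2.296 × 10⁻⁴ / 36 = 6.2502 × 10⁻⁵ s⁻² ≈ 6.25 × 10⁻⁵ s⁻².

6.25 × 10⁻⁵ s⁻²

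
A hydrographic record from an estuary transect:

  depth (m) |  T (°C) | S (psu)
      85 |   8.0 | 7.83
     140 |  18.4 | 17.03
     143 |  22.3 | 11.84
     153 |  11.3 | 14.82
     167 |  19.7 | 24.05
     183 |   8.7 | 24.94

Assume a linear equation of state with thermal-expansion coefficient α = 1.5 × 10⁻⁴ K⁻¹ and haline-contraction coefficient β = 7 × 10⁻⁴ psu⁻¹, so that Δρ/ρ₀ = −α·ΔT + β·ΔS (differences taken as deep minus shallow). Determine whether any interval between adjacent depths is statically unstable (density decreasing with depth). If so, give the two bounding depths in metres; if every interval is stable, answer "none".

Evaluate Δρ/ρ₀ = −αΔT + βΔS across each adjacent pair:
  85–140 m: −αΔT+βΔS = −(1.5 × 10⁻⁴)(+10.4)+(7 × 10⁻⁴)(+9.20) = 4.9 × 10⁻³ → stable
  140–143 m: −αΔT+βΔS = −(1.5 × 10⁻⁴)(+3.9)+(7 × 10⁻⁴)(-5.19) = -4.2 × 10⁻³ → UNSTABLE
  143–153 m: −αΔT+βΔS = −(1.5 × 10⁻⁴)(-11.0)+(7 × 10⁻⁴)(+2.98) = 3.7 × 10⁻³ → stable
  153–167 m: −αΔT+βΔS = −(1.5 × 10⁻⁴)(+8.4)+(7 × 10⁻⁴)(+9.23) = 5.2 × 10⁻³ → stable
  167–183 m: −αΔT+βΔS = −(1.5 × 10⁻⁴)(-11.0)+(7 × 10⁻⁴)(+0.89) = 2.3 × 10⁻³ → stable
The 140–143 m interval has Δρ < 0: lighter water underlies denser water.

140–143 m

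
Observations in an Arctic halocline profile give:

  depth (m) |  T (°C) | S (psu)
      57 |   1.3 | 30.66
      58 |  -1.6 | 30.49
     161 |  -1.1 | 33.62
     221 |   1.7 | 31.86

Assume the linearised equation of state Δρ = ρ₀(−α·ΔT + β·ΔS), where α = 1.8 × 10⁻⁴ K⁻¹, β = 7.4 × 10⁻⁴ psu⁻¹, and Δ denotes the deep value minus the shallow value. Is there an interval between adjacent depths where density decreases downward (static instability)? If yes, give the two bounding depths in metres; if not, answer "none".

Evaluate Δρ/ρ₀ = −αΔT + βΔS across each adjacent pair:
  57–58 m: −αΔT+βΔS = −(1.8 × 10⁻⁴)(-2.9)+(7.4 × 10⁻⁴)(-0.17) = 4.0 × 10⁻⁴ → stable
  58–161 m: −αΔT+βΔS = −(1.8 × 10⁻⁴)(+0.5)+(7.4 × 10⁻⁴)(+3.13) = 2.2 × 10⁻³ → stable
  161–221 m: −αΔT+βΔS = −(1.8 × 10⁻⁴)(+2.8)+(7.4 × 10⁻⁴)(-1.76) = -1.8 × 10⁻³ → UNSTABLE
The 161–221 m interval has Δρ < 0: lighter water underlies denser water.

161–221 m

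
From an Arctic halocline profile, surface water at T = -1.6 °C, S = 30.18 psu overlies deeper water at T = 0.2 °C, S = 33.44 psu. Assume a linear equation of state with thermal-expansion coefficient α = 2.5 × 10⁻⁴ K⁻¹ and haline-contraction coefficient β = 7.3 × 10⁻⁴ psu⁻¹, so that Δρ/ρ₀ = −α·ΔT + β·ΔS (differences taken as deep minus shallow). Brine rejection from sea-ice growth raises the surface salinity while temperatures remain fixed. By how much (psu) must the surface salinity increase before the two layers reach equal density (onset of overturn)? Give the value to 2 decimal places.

2.64 psu

Neutral buoyancy requires −α(T_deep − T_surf) + β(S_deep − S_surf′) = 0.
S_surf′ = S_deep − (α/β)·ΔT = 33.44 − (2.5 × 10⁻⁴/7.3 × 10⁻⁴)·(+1.8) = 32.8236 psu.
Increase required: 32.8236 − 30.18 = 2.6436 psu.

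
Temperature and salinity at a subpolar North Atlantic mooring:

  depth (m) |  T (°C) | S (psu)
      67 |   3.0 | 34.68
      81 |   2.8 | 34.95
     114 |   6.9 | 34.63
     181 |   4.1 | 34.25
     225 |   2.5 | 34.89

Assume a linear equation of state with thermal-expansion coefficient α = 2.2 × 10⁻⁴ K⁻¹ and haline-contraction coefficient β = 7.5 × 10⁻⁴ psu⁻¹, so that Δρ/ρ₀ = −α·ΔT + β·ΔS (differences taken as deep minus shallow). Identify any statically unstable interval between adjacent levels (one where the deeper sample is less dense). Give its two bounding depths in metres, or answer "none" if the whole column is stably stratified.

81–114 m

Evaluate Δρ/ρ₀ = −αΔT + βΔS across each adjacent pair:
  67–81 m: −αΔT+βΔS = −(2.2 × 10⁻⁴)(-0.2)+(7.5 × 10⁻⁴)(+0.27) = 2.5 × 10⁻⁴ → stable
  81–114 m: −αΔT+βΔS = −(2.2 × 10⁻⁴)(+4.1)+(7.5 × 10⁻⁴)(-0.32) = -1.1 × 10⁻³ → UNSTABLE
  114–181 m: −αΔT+βΔS = −(2.2 × 10⁻⁴)(-2.8)+(7.5 × 10⁻⁴)(-0.38) = 3.3 × 10⁻⁴ → stable
  181–225 m: −αΔT+βΔS = −(2.2 × 10⁻⁴)(-1.6)+(7.5 × 10⁻⁴)(+0.64) = 8.3 × 10⁻⁴ → stable
The 81–114 m interval has Δρ < 0: lighter water underlies denser water.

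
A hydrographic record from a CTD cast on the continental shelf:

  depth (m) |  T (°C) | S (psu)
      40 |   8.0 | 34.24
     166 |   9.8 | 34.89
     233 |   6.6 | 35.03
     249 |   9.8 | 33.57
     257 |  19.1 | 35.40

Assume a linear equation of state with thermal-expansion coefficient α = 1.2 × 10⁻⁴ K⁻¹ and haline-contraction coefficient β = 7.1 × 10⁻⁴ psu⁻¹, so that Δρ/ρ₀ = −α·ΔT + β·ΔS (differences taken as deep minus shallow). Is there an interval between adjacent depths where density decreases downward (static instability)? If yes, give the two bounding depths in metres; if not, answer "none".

Evaluate Δρ/ρ₀ = −αΔT + βΔS across each adjacent pair:
  40–166 m: −αΔT+βΔS = −(1.2 × 10⁻⁴)(+1.8)+(7.1 × 10⁻⁴)(+0.65) = 2.5 × 10⁻⁴ → stable
  166–233 m: −αΔT+βΔS = −(1.2 × 10⁻⁴)(-3.2)+(7.1 × 10⁻⁴)(+0.14) = 4.8 × 10⁻⁴ → stable
  233–249 m: −αΔT+βΔS = −(1.2 × 10⁻⁴)(+3.2)+(7.1 × 10⁻⁴)(-1.46) = -1.4 × 10⁻³ → UNSTABLE
  249–257 m: −αΔT+βΔS = −(1.2 × 10⁻⁴)(+9.3)+(7.1 × 10⁻⁴)(+1.83) = 1.8 × 10⁻⁴ → stable
The 233–249 m interval has Δρ < 0: lighter water underlies denser water.

233–249 m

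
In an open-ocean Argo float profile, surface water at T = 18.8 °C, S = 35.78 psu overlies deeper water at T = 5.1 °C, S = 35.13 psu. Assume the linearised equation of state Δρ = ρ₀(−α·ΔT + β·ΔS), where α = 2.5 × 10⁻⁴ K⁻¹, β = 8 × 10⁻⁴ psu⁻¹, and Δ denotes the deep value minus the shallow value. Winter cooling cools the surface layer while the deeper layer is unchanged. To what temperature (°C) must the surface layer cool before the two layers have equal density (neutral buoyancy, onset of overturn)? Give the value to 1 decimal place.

7.2 °C

Neutral buoyancy requires Δρ = 0, i.e. −α(T_deep − T_surf′) + β(S_deep − S_surf) = 0.
T_surf′ = T_deep − (β/α)·ΔS = 5.1 − (8 × 10⁻⁴/2.5 × 10⁻⁴)·(-0.65) = 7.180 °C.
Cooling required: 18.8 − (7.180) = 11.620 °C.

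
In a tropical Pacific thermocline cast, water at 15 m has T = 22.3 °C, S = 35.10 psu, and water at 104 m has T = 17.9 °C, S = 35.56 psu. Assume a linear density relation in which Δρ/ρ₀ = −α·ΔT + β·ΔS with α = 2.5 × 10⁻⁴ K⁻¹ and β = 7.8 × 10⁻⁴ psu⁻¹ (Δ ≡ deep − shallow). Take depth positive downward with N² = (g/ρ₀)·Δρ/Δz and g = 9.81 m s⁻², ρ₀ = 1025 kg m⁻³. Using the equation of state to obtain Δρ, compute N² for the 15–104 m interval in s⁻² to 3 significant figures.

1.61 × 10⁻⁴ s⁻²

ΔT = -4.4 K, ΔS = +0.46 psu (deep − shallow).
Δρ/ρ₀ = −αΔT + βΔS = 1.10 × 10⁻³ + 3.588 × 10⁻⁴ = 1.4588 × 10⁻³, so Δρ ≈ 1.495 kg m⁻³.
N² = (g/ρ₀)·Δρ/Δz = g·(Δρ/ρ₀)/Δz = 9.81 × 1.4588 × 10⁻³ / 89 = 1.6080 × 10⁻⁴ s⁻² ≈ 1.61 × 10⁻⁴ s⁻².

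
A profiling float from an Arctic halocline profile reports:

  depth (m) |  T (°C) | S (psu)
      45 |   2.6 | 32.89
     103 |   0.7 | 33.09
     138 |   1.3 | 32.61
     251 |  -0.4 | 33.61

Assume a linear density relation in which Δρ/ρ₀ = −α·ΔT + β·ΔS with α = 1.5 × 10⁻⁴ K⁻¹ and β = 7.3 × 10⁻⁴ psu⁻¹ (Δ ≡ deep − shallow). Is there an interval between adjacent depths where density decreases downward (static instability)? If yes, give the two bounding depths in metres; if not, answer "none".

Evaluate Δρ/ρ₀ = −αΔT + βΔS across each adjacent pair:
  45–103 m: −αΔT+βΔS = −(1.5 × 10⁻⁴)(-1.9)+(7.3 × 10⁻⁴)(+0.20) = 4.3 × 10⁻⁴ → stable
  103–138 m: −αΔT+βΔS = −(1.5 × 10⁻⁴)(+0.6)+(7.3 × 10⁻⁴)(-0.48) = -4.4 × 10⁻⁴ → UNSTABLE
  138–251 m: −αΔT+βΔS = −(1.5 × 10⁻⁴)(-1.7)+(7.3 × 10⁻⁴)(+1.00) = 9.8 × 10⁻⁴ → stable
The 103–138 m interval has Δρ < 0: lighter water underlies denser water.

103–138 m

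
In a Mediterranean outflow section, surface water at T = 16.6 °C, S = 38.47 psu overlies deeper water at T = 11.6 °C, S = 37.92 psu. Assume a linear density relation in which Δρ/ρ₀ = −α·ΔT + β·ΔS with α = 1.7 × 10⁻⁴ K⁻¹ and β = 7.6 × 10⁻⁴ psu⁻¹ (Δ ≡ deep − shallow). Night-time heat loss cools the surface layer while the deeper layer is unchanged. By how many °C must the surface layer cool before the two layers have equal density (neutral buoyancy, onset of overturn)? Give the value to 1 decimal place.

Neutral buoyancy requires Δρ = 0, i.e. −α(T_deep − T_surf′) + β(S_deep − S_surf) = 0.
T_surf′ = T_deep − (β/α)·ΔS = 11.6 − (7.6 × 10⁻⁴/1.7 × 10⁻⁴)·(-0.55) = 14.059 °C.
Cooling required: 16.6 − (14.059) = 2.541 °C.

2.5 °C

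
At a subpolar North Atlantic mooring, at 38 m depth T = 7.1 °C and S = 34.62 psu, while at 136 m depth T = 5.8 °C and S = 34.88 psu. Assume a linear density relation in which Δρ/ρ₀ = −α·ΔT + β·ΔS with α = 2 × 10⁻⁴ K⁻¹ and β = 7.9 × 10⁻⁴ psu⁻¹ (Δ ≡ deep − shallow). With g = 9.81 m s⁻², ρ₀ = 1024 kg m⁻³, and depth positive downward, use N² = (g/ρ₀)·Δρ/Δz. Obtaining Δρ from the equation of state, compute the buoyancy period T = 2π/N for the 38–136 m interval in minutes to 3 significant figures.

15.3 min

ΔT = -1.3 K, ΔS = +0.26 psu (deep − shallow).
Δρ/ρ₀ = −αΔT + βΔS = 2.60 × 10⁻⁴ + 2.054 × 10⁻⁴ = 4.654 × 10⁻⁴, so Δρ ≈ 0.4766 kg m⁻³.
N² = (g/ρ₀)·Δρ/Δz = g·(Δρ/ρ₀)/Δz = 9.81 × 4.654 × 10⁻⁴ / 98 = 4.6587 × 10⁻⁵ s⁻².
N = √(4.6587 × 10⁻⁵) = 6.8255 × 10⁻³ rad s⁻¹ → T = 2π/N = 920.55 s = 15.342 min ≈ 15.3 min.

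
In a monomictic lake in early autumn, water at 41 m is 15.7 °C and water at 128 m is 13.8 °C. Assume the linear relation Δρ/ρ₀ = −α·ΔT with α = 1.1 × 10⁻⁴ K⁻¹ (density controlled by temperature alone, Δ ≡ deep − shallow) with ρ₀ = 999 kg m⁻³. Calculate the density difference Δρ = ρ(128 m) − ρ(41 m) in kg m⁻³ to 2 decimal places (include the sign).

ΔT = -1.9 K, Δρ/ρ₀ = −αΔT = 2.09 × 10⁻⁴.
Δρ = 999 × (2.09 × 10⁻⁴) = +0.21 kg m⁻³.
Positive Δρ: denser below, stable.

+0.21 kg m⁻³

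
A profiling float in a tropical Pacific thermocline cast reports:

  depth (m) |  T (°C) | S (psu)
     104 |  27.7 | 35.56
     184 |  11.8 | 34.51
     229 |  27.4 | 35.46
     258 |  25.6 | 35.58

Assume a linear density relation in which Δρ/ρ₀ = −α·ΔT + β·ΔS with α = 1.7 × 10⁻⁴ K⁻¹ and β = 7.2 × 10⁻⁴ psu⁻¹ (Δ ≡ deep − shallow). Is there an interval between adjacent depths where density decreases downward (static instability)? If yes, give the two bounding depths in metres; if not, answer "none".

Evaluate Δρ/ρ₀ = −αΔT + βΔS across each adjacent pair:
  104–184 m: −αΔT+βΔS = −(1.7 × 10⁻⁴)(-15.9)+(7.2 × 10⁻⁴)(-1.05) = 1.9 × 10⁻³ → stable
  184–229 m: −αΔT+βΔS = −(1.7 × 10⁻⁴)(+15.6)+(7.2 × 10⁻⁴)(+0.95) = -2.0 × 10⁻³ → UNSTABLE
  229–258 m: −αΔT+βΔS = −(1.7 × 10⁻⁴)(-1.8)+(7.2 × 10⁻⁴)(+0.12) = 3.9 × 10⁻⁴ → stable
The 184–229 m interval has Δρ < 0: lighter water underlies denser water.

184–229 m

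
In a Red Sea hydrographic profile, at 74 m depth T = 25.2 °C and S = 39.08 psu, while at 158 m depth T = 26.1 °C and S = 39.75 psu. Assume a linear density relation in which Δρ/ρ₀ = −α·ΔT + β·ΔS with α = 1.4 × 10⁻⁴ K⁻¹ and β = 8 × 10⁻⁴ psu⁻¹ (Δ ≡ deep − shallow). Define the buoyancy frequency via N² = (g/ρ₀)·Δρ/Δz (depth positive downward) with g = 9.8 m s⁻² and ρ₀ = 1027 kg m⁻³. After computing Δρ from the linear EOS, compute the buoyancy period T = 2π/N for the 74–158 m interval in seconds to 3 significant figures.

908 s

ΔT = +0.9 K, ΔS = +0.67 psu (deep − shallow).
Δρ/ρ₀ = −αΔT + βΔS = -1.26 × 10⁻⁴ + 5.36 × 10⁻⁴ = 4.10 × 10⁻⁴, so Δρ ≈ 0.4211 kg m⁻³.
N² = (g/ρ₀)·Δρ/Δz = g·(Δρ/ρ₀)/Δz = 9.8 × 4.10 × 10⁻⁴ / 84 = 4.7833 × 10⁻⁵ s⁻².
N = √(4.7833 × 10⁻⁵) = 6.9161 × 10⁻³ rad s⁻¹ → T = 2π/N = 908.49 s ≈ 908 s.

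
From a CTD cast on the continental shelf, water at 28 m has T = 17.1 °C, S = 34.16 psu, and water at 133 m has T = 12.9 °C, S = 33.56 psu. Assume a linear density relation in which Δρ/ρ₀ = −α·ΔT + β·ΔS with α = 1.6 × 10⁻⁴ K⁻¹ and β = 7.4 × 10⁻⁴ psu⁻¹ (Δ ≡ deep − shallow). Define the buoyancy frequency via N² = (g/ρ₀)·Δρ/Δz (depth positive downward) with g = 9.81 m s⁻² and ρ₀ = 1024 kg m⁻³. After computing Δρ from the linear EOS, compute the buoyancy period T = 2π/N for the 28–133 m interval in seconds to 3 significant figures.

ΔT = -4.2 K, ΔS = -0.60 psu (deep − shallow).
Δρ/ρ₀ = −αΔT + βΔS = 6.72 × 10⁻⁴ − 4.44 × 10⁻⁴ = 2.28 × 10⁻⁴, so Δρ ≈ 0.2335 kg m⁻³.
N² = (g/ρ₀)·Δρ/Δz = g·(Δρ/ρ₀)/Δz = 9.81 × 2.28 × 10⁻⁴ / 105 = 2.1302 × 10⁻⁵ s⁻².
N = √(2.1302 × 10⁻⁵) = 4.6154 × 10⁻³ rad s⁻¹ → T = 2π/N = 1.3614 × 10³ s ≈ 1.36 × 10³ s.

1.36 × 10³ s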